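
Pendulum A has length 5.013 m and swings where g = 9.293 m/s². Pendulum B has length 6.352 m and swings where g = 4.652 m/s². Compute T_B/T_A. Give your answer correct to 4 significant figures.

T = 2π√(L/g), so T_B/T_A = √((L_B/g_B)/(L_A/g_A)) = √((6.352/4.652)/(5.013/9.293)) = 1.591.

1.591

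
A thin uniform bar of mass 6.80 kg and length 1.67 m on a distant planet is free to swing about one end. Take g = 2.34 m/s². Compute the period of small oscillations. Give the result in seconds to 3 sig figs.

For a physical pendulum T = 2π√(I/(mgd)), with d = 0.8350 m from pivot to centre of mass.
I_cm = mL²/12 = 6.80 × 1.67²/12 = 1.580 kg·m²; I = I_cm + md² = 1.580 + 6.80 × 0.8350² = 6.322 kg·m².
T = 2π√(6.322/(6.80 × 2.34 × 0.8350)) = 4.33 s.

4.33 s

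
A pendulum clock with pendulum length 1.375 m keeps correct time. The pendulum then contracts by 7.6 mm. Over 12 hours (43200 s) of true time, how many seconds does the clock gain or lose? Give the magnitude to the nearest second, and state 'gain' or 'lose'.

gain 120 s

T ∝ √L, so T'/T = √(1.36740/1.375) = 0.997233.
In 43200 s of true time the clock registers 43200/0.997233 = 43319.9 s, so it gains 120 s.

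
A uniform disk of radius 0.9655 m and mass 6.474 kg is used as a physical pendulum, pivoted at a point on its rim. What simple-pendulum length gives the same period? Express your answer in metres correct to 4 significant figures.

The equivalent simple-pendulum length is L_eq = I/(md), where I is about the pivot and d = 0.96550 m.
I_cm = ½mR² = 3.0175 kg·m², so I = I_cm + md² = 3.0175 + 6.0350 = 9.0525 kg·m².
L_eq = 9.0525/(6.474 × 0.96550) = 1.448 m.

1.448 m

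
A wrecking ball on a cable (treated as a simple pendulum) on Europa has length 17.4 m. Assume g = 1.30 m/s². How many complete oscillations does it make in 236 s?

10

T = 2π√(L/g) = 2π√(17.4/1.30) = 22.99 s.
Number of complete oscillations = ⌊236/22.99⌋ = ⌊10.27⌋ = 10.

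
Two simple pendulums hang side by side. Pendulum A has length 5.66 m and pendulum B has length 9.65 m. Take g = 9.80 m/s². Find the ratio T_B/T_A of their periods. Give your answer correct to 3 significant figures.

1.31

T ∝ √L, so T_B/T_A = √(L_B/L_A) = √(9.65/5.66) = 1.31.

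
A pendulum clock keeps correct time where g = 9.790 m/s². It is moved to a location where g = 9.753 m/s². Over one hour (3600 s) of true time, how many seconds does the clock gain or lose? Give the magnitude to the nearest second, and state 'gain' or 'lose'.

The clock's period scales as T ∝ 1/√g, so T'/T = √(9.790/9.753) = 1.00190.
In 3600 s of true time the clock registers 3600/1.00190 = 3593.2 s, so it loses 7 s.

lose 7 s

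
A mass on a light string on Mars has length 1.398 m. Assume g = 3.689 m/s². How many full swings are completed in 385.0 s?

T = 2π√(L/g) = 2π√(1.398/3.689) = 3.8679 s.
Number of complete oscillations = ⌊385.0/3.8679⌋ = ⌊99.536⌋ = 99.

99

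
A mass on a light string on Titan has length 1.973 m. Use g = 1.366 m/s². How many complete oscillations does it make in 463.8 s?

T = 2π√(L/g) = 2π√(1.973/1.366) = 7.5512 s.
Number of complete oscillations = ⌊463.8/7.5512⌋ = ⌊61.420⌋ = 61.

61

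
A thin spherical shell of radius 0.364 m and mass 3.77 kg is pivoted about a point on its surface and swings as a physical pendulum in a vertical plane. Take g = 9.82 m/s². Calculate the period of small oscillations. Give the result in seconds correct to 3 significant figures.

I_cm = (2/3)mr² = 0.3330 kg·m². The pivot is at distance d = 0.364 m from the centre of mass.
By the parallel-axis theorem, I = I_cm + md² = 0.3330 + 0.4995 = 0.8325 kg·m².
T = 2π√(I/(mgd)) = 2π√(0.8325/(3.77 × 9.82 × 0.364)) = 1.56 s.

1.56 s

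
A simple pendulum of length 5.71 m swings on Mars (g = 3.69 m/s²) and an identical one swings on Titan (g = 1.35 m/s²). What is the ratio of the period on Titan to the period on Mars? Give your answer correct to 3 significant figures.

T ∝ 1/√g, so T₂/T₁ = √(g₁/g₂) = √(3.69/1.35) = 1.65.

1.65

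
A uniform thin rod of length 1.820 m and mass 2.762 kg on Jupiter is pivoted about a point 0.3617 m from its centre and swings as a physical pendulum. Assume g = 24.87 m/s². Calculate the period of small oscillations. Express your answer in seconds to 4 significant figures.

1.336 s

For a physical pendulum T = 2π√(I/(mgd)), with d = 0.36170 m from pivot to centre of mass.
I_cm = mL²/12 = 2.762 × 1.820²/12 = 0.76240 kg·m²; I = I_cm + md² = 0.76240 + 2.762 × 0.36170² = 1.1237 kg·m².
T = 2π√(1.1237/(2.762 × 24.87 × 0.36170)) = 1.336 s.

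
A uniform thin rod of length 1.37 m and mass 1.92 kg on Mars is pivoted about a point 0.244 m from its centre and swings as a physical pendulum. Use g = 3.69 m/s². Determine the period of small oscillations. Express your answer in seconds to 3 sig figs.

For a physical pendulum T = 2π√(I/(mgd)), with d = 0.2440 m from pivot to centre of mass.
I_cm = mL²/12 = 1.92 × 1.37²/12 = 0.3003 kg·m²; I = I_cm + md² = 0.3003 + 1.92 × 0.2440² = 0.4146 kg·m².
T = 2π√(0.4146/(1.92 × 3.69 × 0.2440)) = 3.08 s.

3.08 s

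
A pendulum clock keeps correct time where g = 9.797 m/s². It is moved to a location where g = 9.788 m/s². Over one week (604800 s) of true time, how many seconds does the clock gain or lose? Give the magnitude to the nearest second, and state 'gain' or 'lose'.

lose 278 s

The clock's period scales as T ∝ 1/√g, so T'/T = √(9.797/9.788) = 1.00046.
In 604800 s of true time the clock registers 604800/1.00046 = 604522.1 s, so it loses 278 s.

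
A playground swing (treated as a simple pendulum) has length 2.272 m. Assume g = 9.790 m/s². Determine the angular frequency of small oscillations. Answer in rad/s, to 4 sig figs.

2.076 rad/s

ω = √(g/L) = √(9.790/2.272) = 2.076 rad/s.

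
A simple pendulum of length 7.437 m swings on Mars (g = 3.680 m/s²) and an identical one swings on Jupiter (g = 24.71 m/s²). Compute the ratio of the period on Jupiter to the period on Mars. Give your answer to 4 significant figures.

0.3859

T ∝ 1/√g, so T₂/T₁ = √(g₁/g₂) = √(3.680/24.71) = 0.3859.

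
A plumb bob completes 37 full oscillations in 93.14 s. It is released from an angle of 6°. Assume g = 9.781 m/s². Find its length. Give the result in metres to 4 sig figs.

1.570 m

T = 93.14/37 = 2.5173 s.
From T = 2π√(L/g), L = gT²/(4π²) = 9.781 × 2.5173²/(4π²) = 1.570 m.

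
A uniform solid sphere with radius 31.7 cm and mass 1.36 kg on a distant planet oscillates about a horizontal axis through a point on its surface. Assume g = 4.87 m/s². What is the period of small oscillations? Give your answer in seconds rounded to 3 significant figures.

I_cm = (2/5)mr² = 0.05467 kg·m². The pivot is at distance d = 0.317 m from the centre of mass.
By the parallel-axis theorem, I = I_cm + md² = 0.05467 + 0.1367 = 0.1913 kg·m².
T = 2π√(I/(mgd)) = 2π√(0.1913/(1.36 × 4.87 × 0.317)) = 1.90 s.

1.90 s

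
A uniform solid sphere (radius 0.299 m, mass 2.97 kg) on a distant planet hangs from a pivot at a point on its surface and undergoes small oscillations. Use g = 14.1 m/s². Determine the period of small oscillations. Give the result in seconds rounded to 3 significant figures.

I_cm = (2/5)mr² = 0.1062 kg·m². The pivot is at distance d = 0.299 m from the centre of mass.
By the parallel-axis theorem, I = I_cm + md² = 0.1062 + 0.2655 = 0.3717 kg·m².
T = 2π√(I/(mgd)) = 2π√(0.3717/(2.97 × 14.1 × 0.299)) = 1.08 s.

1.08 s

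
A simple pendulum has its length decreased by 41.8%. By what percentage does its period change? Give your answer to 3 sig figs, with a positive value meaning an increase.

-23.7%

T ∝ √L, so T'/T = √(0.5820) = 0.7629.
Percentage change in T = (0.7629 − 1) × 100% = -23.7%.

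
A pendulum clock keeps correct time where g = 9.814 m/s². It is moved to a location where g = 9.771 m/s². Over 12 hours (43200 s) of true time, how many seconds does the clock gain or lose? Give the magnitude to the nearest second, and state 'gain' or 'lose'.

The clock's period scales as T ∝ 1/√g, so T'/T = √(9.814/9.771) = 1.00220.
In 43200 s of true time the clock registers 43200/1.00220 = 43105.3 s, so it loses 95 s.

lose 95 s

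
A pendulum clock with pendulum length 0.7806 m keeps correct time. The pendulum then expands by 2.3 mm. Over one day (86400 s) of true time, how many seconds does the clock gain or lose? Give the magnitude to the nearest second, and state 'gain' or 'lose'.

lose 127 s

T ∝ √L, so T'/T = √(0.78290/0.7806) = 1.00147.
In 86400 s of true time the clock registers 86400/1.00147 = 86273.0 s, so it loses 127 s.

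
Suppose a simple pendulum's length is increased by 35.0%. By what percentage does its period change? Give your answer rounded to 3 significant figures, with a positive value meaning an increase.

T ∝ √L, so T'/T = √(1.350) = 1.162.
Percentage change in T = (1.162 − 1) × 100% = 16.2%.

16.2%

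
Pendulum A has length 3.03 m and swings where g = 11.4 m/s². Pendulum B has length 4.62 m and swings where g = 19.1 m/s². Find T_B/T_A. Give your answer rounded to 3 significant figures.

T = 2π√(L/g), so T_B/T_A = √((L_B/g_B)/(L_A/g_A)) = √((4.62/19.1)/(3.03/11.4)) = 0.954.

0.954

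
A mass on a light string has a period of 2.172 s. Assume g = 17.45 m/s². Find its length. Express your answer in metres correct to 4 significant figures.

2.085 m

From T = 2π√(L/g), L = gT²/(4π²) = 17.45 × 2.1720²/(4π²) = 2.085 m.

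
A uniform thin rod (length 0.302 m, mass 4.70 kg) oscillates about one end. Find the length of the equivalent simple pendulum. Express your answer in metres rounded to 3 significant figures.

0.201 m

The equivalent simple-pendulum length is L_eq = I/(md), where I is about the pivot and d = 0.1510 m.
I_cm = (1/12)mL² = 0.03572 kg·m², so I = I_cm + md² = 0.03572 + 0.1072 = 0.1429 kg·m².
L_eq = 0.1429/(4.70 × 0.1510) = 0.201 m.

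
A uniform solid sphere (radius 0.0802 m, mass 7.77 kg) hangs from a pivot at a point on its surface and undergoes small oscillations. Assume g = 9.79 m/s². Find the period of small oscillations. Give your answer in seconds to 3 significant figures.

0.673 s

I_cm = (2/5)mr² = 0.01999 kg·m². The pivot is at distance d = 0.0802 m from the centre of mass.
By the parallel-axis theorem, I = I_cm + md² = 0.01999 + 0.04998 = 0.06997 kg·m².
T = 2π√(I/(mgd)) = 2π√(0.06997/(7.77 × 9.79 × 0.0802)) = 0.673 s.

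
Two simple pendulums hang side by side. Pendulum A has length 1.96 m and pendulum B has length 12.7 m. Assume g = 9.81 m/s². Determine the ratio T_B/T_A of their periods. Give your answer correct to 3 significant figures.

2.55

T ∝ √L, so T_B/T_A = √(L_B/L_A) = √(12.7/1.96) = 2.55.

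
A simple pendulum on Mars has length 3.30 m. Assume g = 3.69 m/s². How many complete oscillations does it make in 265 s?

44

T = 2π√(L/g) = 2π√(3.30/3.69) = 5.942 s.
Number of complete oscillations = ⌊265/5.942⌋ = ⌊44.60⌋ = 44.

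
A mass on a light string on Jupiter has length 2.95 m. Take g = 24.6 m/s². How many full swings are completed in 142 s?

65

T = 2π√(L/g) = 2π√(2.95/24.6) = 2.176 s.
Number of complete oscillations = ⌊142/2.176⌋ = ⌊65.26⌋ = 65.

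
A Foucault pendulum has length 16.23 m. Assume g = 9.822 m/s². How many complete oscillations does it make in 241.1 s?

29

T = 2π√(L/g) = 2π√(16.23/9.822) = 8.0768 s.
Number of complete oscillations = ⌊241.1/8.0768⌋ = ⌊29.851⌋ = 29.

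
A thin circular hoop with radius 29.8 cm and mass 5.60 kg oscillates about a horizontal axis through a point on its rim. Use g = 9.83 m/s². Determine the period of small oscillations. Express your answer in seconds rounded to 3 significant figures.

1.55 s

I_cm = mr² = 0.4973 kg·m². The pivot is at distance d = 0.298 m from the centre of mass.
By the parallel-axis theorem, I = I_cm + md² = 0.4973 + 0.4973 = 0.9946 kg·m².
T = 2π√(I/(mgd)) = 2π√(0.9946/(5.60 × 9.83 × 0.298)) = 1.55 s.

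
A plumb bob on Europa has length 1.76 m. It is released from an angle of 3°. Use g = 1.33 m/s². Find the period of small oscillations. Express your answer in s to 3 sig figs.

T = 2π√(L/g) = 2π√(1.76/1.33) = 2π × 1.150 = 7.23 s.

7.23 s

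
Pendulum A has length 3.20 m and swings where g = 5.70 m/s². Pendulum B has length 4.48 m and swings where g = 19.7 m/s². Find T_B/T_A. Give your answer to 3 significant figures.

T = 2π√(L/g), so T_B/T_A = √((L_B/g_B)/(L_A/g_A)) = √((4.48/19.7)/(3.20/5.70)) = 0.636.

0.636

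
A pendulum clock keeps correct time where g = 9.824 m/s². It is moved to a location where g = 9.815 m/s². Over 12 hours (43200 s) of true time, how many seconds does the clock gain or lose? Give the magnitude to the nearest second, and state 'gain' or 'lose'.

The clock's period scales as T ∝ 1/√g, so T'/T = √(9.824/9.815) = 1.00046.
In 43200 s of true time the clock registers 43200/1.00046 = 43180.2 s, so it loses 20 s.

lose 20 s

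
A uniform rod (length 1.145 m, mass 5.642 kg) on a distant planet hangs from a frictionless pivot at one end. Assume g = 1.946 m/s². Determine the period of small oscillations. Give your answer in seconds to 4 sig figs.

For a physical pendulum T = 2π√(I/(mgd)), with d = 0.57250 m from pivot to centre of mass.
I_cm = mL²/12 = 5.642 × 1.145²/12 = 0.61640 kg·m²; I = I_cm + md² = 0.61640 + 5.642 × 0.57250² = 2.4656 kg·m².
T = 2π√(2.4656/(5.642 × 1.946 × 0.57250)) = 3.935 s.

3.935 s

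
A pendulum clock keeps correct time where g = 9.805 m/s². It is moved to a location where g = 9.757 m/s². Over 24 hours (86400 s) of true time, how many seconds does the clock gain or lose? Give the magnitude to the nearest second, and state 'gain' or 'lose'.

The clock's period scales as T ∝ 1/√g, so T'/T = √(9.805/9.757) = 1.00246.
In 86400 s of true time the clock registers 86400/1.00246 = 86188.3 s, so it loses 212 s.

lose 212 s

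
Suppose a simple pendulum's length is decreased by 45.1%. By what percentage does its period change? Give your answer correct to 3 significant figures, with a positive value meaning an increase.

T ∝ √L, so T'/T = √(0.5490) = 0.7409.
Percentage change in T = (0.7409 − 1) × 100% = -25.9%.

-25.9%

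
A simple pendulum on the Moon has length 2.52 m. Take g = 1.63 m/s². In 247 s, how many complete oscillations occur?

31

T = 2π√(L/g) = 2π√(2.52/1.63) = 7.812 s.
Number of complete oscillations = ⌊247/7.812⌋ = ⌊31.62⌋ = 31.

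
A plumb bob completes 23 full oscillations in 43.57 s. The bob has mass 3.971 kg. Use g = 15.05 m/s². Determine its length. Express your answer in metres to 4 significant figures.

T = 43.57/23 = 1.8943 s.
From T = 2π√(L/g), L = gT²/(4π²) = 15.05 × 1.8943²/(4π²) = 1.368 m.

1.368 m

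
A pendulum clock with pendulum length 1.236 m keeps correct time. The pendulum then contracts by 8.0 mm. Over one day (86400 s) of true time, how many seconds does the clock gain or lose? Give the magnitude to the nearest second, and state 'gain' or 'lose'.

gain 281 s

T ∝ √L, so T'/T = √(1.22800/1.236) = 0.996759.
In 86400 s of true time the clock registers 86400/0.996759 = 86681.0 s, so it gains 281 s.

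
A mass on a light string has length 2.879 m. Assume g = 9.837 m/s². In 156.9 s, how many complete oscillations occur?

46

T = 2π√(L/g) = 2π√(2.879/9.837) = 3.3991 s.
Number of complete oscillations = ⌊156.9/3.3991⌋ = ⌊46.159⌋ = 46.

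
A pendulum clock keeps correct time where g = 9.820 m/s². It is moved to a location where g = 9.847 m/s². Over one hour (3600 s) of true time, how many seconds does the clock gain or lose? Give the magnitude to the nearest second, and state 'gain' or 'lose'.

gain 5 s

The clock's period scales as T ∝ 1/√g, so T'/T = √(9.820/9.847) = 0.998628.
In 3600 s of true time the clock registers 3600/0.998628 = 3604.9 s, so it gains 5 s.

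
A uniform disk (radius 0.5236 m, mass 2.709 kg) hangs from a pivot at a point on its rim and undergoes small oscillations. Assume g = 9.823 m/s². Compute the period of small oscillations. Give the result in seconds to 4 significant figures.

1.777 s

I_cm = ½mr² = 0.37135 kg·m². The pivot is at distance d = 0.5236 m from the centre of mass.
By the parallel-axis theorem, I = I_cm + md² = 0.37135 + 0.74269 = 1.1140 kg·m².
T = 2π√(I/(mgd)) = 2π√(1.1140/(2.709 × 9.823 × 0.5236)) = 1.777 s.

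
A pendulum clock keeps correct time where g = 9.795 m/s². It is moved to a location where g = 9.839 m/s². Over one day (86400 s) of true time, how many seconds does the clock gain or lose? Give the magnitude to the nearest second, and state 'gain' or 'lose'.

gain 194 s

The clock's period scales as T ∝ 1/√g, so T'/T = √(9.795/9.839) = 0.997761.
In 86400 s of true time the clock registers 86400/0.997761 = 86593.8 s, so it gains 194 s.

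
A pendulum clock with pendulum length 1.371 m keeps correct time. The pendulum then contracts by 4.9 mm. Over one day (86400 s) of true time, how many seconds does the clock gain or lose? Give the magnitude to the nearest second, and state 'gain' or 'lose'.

gain 155 s

T ∝ √L, so T'/T = √(1.36610/1.371) = 0.998211.
In 86400 s of true time the clock registers 86400/0.998211 = 86554.8 s, so it gains 155 s.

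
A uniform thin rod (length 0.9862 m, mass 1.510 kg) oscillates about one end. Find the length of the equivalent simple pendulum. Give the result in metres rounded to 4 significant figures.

0.6575 m

The equivalent simple-pendulum length is L_eq = I/(md), where I is about the pivot and d = 0.49310 m.
I_cm = (1/12)mL² = 0.12238 kg·m², so I = I_cm + md² = 0.12238 + 0.36715 = 0.48954 kg·m².
L_eq = 0.48954/(1.510 × 0.49310) = 0.6575 m.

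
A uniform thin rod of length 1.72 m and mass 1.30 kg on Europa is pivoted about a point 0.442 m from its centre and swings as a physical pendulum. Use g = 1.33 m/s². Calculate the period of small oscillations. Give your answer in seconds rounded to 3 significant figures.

5.45 s

For a physical pendulum T = 2π√(I/(mgd)), with d = 0.4420 m from pivot to centre of mass.
I_cm = mL²/12 = 1.30 × 1.72²/12 = 0.3205 kg·m²; I = I_cm + md² = 0.3205 + 1.30 × 0.4420² = 0.5745 kg·m².
T = 2π√(0.5745/(1.30 × 1.33 × 0.4420)) = 5.45 s.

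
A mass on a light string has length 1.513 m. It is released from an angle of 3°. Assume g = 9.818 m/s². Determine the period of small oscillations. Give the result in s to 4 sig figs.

2.467 s

T = 2π√(L/g) = 2π√(1.513/9.818) = 2π × 0.39256 = 2.467 s.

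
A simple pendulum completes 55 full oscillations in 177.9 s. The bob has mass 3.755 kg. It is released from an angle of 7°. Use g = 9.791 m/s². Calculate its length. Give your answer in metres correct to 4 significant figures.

2.595 m

T = 177.9/55 = 3.2345 s.
From T = 2π√(L/g), L = gT²/(4π²) = 9.791 × 3.2345²/(4π²) = 2.595 m.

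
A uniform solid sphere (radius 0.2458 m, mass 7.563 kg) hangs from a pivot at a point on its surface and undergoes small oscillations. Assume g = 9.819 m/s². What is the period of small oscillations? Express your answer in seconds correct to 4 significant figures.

1.176 s

I_cm = (2/5)mr² = 0.18278 kg·m². The pivot is at distance d = 0.2458 m from the centre of mass.
By the parallel-axis theorem, I = I_cm + md² = 0.18278 + 0.45694 = 0.63971 kg·m².
T = 2π√(I/(mgd)) = 2π√(0.63971/(7.563 × 9.819 × 0.2458)) = 1.176 s.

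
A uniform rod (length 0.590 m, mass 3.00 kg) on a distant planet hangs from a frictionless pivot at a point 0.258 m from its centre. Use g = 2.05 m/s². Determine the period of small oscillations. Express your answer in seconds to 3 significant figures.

For a physical pendulum T = 2π√(I/(mgd)), with d = 0.2580 m from pivot to centre of mass.
I_cm = mL²/12 = 3.00 × 0.590²/12 = 0.08702 kg·m²; I = I_cm + md² = 0.08702 + 3.00 × 0.2580² = 0.2867 kg·m².
T = 2π√(0.2867/(3.00 × 2.05 × 0.2580)) = 2.67 s.

2.67 s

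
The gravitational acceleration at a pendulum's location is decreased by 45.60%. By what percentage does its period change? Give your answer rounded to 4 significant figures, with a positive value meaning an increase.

35.58%

T ∝ 1/√g, so T'/T = 1/√(0.54400) = 1.3558.
Percentage change in T = (1.3558 − 1) × 100% = 35.58%.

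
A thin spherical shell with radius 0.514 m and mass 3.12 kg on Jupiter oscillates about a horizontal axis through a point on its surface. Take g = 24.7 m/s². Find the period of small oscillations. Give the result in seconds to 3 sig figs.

1.17 s

I_cm = (2/3)mr² = 0.5495 kg·m². The pivot is at distance d = 0.514 m from the centre of mass.
By the parallel-axis theorem, I = I_cm + md² = 0.5495 + 0.8243 = 1.374 kg·m².
T = 2π√(I/(mgd)) = 2π√(1.374/(3.12 × 24.7 × 0.514)) = 1.17 s.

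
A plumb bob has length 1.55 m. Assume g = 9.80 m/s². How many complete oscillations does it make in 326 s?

130

T = 2π√(L/g) = 2π√(1.55/9.80) = 2.499 s.
Number of complete oscillations = ⌊326/2.499⌋ = ⌊130.5⌋ = 130.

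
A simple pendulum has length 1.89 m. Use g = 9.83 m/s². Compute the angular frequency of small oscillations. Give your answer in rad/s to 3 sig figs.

2.28 rad/s

ω = √(g/L) = √(9.83/1.89) = 2.28 rad/s.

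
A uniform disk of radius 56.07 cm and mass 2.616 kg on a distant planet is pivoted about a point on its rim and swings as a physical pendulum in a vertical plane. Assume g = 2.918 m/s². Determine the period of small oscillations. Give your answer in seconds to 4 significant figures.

3.373 s

I_cm = ½mr² = 0.41121 kg·m². The pivot is at distance d = 0.5607 m from the centre of mass.
By the parallel-axis theorem, I = I_cm + md² = 0.41121 + 0.82243 = 1.2336 kg·m².
T = 2π√(I/(mgd)) = 2π√(1.2336/(2.616 × 2.918 × 0.5607)) = 3.373 s.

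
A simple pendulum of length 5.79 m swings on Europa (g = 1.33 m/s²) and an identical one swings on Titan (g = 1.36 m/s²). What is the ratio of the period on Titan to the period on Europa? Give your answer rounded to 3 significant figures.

0.989

T ∝ 1/√g, so T₂/T₁ = √(g₁/g₂) = √(1.33/1.36) = 0.989.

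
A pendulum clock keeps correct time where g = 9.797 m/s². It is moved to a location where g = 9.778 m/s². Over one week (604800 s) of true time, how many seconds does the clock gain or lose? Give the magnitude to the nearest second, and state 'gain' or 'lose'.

lose 587 s

The clock's period scales as T ∝ 1/√g, so T'/T = √(9.797/9.778) = 1.00097.
In 604800 s of true time the clock registers 604800/1.00097 = 604213.3 s, so it loses 587 s.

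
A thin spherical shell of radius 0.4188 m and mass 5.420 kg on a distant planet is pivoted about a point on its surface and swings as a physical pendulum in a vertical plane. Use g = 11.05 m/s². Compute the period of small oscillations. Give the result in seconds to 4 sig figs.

1.579 s

I_cm = (2/3)mr² = 0.63375 kg·m². The pivot is at distance d = 0.4188 m from the centre of mass.
By the parallel-axis theorem, I = I_cm + md² = 0.63375 + 0.95063 = 1.5844 kg·m².
T = 2π√(I/(mgd)) = 2π√(1.5844/(5.420 × 11.05 × 0.4188)) = 1.579 s.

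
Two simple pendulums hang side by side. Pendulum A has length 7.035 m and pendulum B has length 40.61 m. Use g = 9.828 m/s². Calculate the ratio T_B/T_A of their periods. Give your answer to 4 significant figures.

T ∝ √L, so T_B/T_A = √(L_B/L_A) = √(40.61/7.035) = 2.403.

2.403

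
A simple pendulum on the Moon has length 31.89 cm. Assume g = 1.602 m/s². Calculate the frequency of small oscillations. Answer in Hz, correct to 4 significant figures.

T = 2π√(L/g) = 2π√(0.3189/1.602) = 2.8033 s, so f = 1/T = 0.3567 Hz.

0.3567 Hz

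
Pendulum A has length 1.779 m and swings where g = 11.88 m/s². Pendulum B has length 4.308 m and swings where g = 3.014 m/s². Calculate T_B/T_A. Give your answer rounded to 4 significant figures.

T = 2π√(L/g), so T_B/T_A = √((L_B/g_B)/(L_A/g_A)) = √((4.308/3.014)/(1.779/11.88)) = 3.089.

3.089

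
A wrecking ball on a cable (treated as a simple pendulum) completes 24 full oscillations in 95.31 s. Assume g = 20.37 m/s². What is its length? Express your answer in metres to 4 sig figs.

8.137 m

T = 95.31/24 = 3.9712 s.
From T = 2π√(L/g), L = gT²/(4π²) = 20.37 × 3.9712²/(4π²) = 8.137 m.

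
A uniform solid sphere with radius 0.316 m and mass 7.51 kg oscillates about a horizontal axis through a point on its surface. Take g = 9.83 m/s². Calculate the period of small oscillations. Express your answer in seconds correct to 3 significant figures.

1.33 s

I_cm = (2/5)mr² = 0.3000 kg·m². The pivot is at distance d = 0.316 m from the centre of mass.
By the parallel-axis theorem, I = I_cm + md² = 0.3000 + 0.7499 = 1.050 kg·m².
T = 2π√(I/(mgd)) = 2π√(1.050/(7.51 × 9.83 × 0.316)) = 1.33 s.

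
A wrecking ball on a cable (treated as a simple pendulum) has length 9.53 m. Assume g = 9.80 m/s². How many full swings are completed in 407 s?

65

T = 2π√(L/g) = 2π√(9.53/9.80) = 6.196 s.
Number of complete oscillations = ⌊407/6.196⌋ = ⌊65.69⌋ = 65.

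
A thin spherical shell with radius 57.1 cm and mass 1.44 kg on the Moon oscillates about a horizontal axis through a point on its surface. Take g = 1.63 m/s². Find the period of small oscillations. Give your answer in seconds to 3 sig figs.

I_cm = (2/3)mr² = 0.3130 kg·m². The pivot is at distance d = 0.571 m from the centre of mass.
By the parallel-axis theorem, I = I_cm + md² = 0.3130 + 0.4695 = 0.7825 kg·m².
T = 2π√(I/(mgd)) = 2π√(0.7825/(1.44 × 1.63 × 0.571)) = 4.80 s.

4.80 s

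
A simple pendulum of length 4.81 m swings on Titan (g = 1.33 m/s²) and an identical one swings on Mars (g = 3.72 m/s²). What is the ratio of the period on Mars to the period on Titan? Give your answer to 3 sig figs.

0.598

T ∝ 1/√g, so T₂/T₁ = √(g₁/g₂) = √(1.33/3.72) = 0.598.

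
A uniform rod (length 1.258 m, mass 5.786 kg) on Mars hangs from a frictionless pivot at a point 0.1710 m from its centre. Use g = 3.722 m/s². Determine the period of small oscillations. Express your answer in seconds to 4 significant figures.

For a physical pendulum T = 2π√(I/(mgd)), with d = 0.17100 m from pivot to centre of mass.
I_cm = mL²/12 = 5.786 × 1.258²/12 = 0.76306 kg·m²; I = I_cm + md² = 0.76306 + 5.786 × 0.17100² = 0.93225 kg·m².
T = 2π√(0.93225/(5.786 × 3.722 × 0.17100)) = 3.161 s.

3.161 s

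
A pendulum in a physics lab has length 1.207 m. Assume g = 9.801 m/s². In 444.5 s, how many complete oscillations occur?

201

T = 2π√(L/g) = 2π√(1.207/9.801) = 2.2049 s.
Number of complete oscillations = ⌊444.5/2.2049⌋ = ⌊201.59⌋ = 201.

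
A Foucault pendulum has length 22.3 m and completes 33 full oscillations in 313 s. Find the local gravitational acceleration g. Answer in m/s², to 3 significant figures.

9.79 m/s²

T = 313/33 = 9.485 s.
From T = 2π√(L/g), g = 4π²L/T² = 4π² × 22.3/9.485² = 9.79 m/s².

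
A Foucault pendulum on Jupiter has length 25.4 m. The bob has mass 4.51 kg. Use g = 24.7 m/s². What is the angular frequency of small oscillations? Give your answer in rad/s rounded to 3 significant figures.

ω = √(g/L) = √(24.7/25.4) = 0.986 rad/s.

0.986 rad/s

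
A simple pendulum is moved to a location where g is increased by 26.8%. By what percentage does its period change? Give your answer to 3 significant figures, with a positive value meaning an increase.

T ∝ 1/√g, so T'/T = 1/√(1.268) = 0.8881.
Percentage change in T = (0.8881 − 1) × 100% = -11.2%.

-11.2%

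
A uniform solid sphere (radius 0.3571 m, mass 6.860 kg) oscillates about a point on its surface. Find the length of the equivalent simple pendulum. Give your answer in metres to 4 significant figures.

0.4999 m

The equivalent simple-pendulum length is L_eq = I/(md), where I is about the pivot and d = 0.35710 m.
I_cm = (2/5)mR² = 0.34992 kg·m², so I = I_cm + md² = 0.34992 + 0.87479 = 1.2247 kg·m².
L_eq = 1.2247/(6.860 × 0.35710) = 0.4999 m.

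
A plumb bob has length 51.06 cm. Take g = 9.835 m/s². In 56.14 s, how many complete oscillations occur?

T = 2π√(L/g) = 2π√(0.5106/9.835) = 1.4316 s.
Number of complete oscillations = ⌊56.14/1.4316⌋ = ⌊39.214⌋ = 39.

39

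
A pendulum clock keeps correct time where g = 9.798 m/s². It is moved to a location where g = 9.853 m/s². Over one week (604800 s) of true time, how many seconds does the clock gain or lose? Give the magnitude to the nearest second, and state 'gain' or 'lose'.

gain 1695 s

The clock's period scales as T ∝ 1/√g, so T'/T = √(9.798/9.853) = 0.997205.
In 604800 s of true time the clock registers 604800/0.997205 = 606495.1 s, so it gains 1695 s.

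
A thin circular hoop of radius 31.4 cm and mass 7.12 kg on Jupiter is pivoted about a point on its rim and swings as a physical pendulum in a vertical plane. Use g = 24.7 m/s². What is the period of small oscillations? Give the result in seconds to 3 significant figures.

I_cm = mr² = 0.7020 kg·m². The pivot is at distance d = 0.314 m from the centre of mass.
By the parallel-axis theorem, I = I_cm + md² = 0.7020 + 0.7020 = 1.404 kg·m².
T = 2π√(I/(mgd)) = 2π√(1.404/(7.12 × 24.7 × 0.314)) = 1.00 s.

1.00 s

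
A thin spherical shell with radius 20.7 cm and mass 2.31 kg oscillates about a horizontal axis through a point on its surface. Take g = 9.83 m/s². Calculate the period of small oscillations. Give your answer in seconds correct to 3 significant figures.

1.18 s

I_cm = (2/3)mr² = 0.06599 kg·m². The pivot is at distance d = 0.207 m from the centre of mass.
By the parallel-axis theorem, I = I_cm + md² = 0.06599 + 0.09898 = 0.1650 kg·m².
T = 2π√(I/(mgd)) = 2π√(0.1650/(2.31 × 9.83 × 0.207)) = 1.18 s.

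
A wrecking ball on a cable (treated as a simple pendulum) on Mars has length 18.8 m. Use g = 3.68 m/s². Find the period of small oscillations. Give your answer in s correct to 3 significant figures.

14.2 s

T = 2π√(L/g) = 2π√(18.8/3.68) = 2π × 2.260 = 14.2 s.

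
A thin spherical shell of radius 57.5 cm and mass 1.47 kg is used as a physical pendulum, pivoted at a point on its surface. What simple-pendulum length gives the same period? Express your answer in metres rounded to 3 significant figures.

The equivalent simple-pendulum length is L_eq = I/(md), where I is about the pivot and d = 0.5750 m.
I_cm = (2/3)mR² = 0.3240 kg·m², so I = I_cm + md² = 0.3240 + 0.4860 = 0.8100 kg·m².
L_eq = 0.8100/(1.47 × 0.5750) = 0.958 m.

0.958 m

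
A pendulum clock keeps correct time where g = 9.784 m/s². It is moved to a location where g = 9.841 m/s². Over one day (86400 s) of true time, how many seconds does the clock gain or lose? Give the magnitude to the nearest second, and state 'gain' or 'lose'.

The clock's period scales as T ∝ 1/√g, so T'/T = √(9.784/9.841) = 0.997100.
In 86400 s of true time the clock registers 86400/0.997100 = 86651.3 s, so it gains 251 s.

gain 251 s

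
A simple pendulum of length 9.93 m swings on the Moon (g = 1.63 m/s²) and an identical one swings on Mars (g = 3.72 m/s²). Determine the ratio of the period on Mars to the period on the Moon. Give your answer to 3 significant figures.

0.662

T ∝ 1/√g, so T₂/T₁ = √(g₁/g₂) = √(1.63/3.72) = 0.662.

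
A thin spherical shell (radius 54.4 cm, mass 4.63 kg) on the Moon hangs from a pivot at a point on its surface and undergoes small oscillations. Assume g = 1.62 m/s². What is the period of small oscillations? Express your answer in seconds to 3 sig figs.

4.70 s

I_cm = (2/3)mr² = 0.9135 kg·m². The pivot is at distance d = 0.544 m from the centre of mass.
By the parallel-axis theorem, I = I_cm + md² = 0.9135 + 1.370 = 2.284 kg·m².
T = 2π√(I/(mgd)) = 2π√(2.284/(4.63 × 1.62 × 0.544)) = 4.70 s.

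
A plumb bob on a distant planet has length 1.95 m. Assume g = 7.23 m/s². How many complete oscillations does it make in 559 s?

171

T = 2π√(L/g) = 2π√(1.95/7.23) = 3.263 s.
Number of complete oscillations = ⌊559/3.263⌋ = ⌊171.3⌋ = 171.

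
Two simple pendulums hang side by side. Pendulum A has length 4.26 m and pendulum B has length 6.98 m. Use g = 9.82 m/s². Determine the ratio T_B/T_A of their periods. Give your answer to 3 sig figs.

T ∝ √L, so T_B/T_A = √(L_B/L_A) = √(6.98/4.26) = 1.28.

1.28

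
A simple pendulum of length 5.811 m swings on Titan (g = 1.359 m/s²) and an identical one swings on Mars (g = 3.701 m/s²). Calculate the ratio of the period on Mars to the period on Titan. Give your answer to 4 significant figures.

T ∝ 1/√g, so T₂/T₁ = √(g₁/g₂) = √(1.359/3.701) = 0.6060.

0.6060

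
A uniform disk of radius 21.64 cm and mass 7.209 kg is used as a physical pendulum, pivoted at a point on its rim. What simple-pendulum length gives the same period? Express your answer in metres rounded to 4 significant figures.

0.3246 m

The equivalent simple-pendulum length is L_eq = I/(md), where I is about the pivot and d = 0.21640 m.
I_cm = ½mR² = 0.16879 kg·m², so I = I_cm + md² = 0.16879 + 0.33759 = 0.50638 kg·m².
L_eq = 0.50638/(7.209 × 0.21640) = 0.3246 m.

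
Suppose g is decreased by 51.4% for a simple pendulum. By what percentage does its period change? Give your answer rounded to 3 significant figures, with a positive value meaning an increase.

T ∝ 1/√g, so T'/T = 1/√(0.4860) = 1.434.
Percentage change in T = (1.434 − 1) × 100% = 43.4%.

43.4%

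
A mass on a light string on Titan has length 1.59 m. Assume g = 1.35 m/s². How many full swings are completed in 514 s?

75

T = 2π√(L/g) = 2π√(1.59/1.35) = 6.819 s.
Number of complete oscillations = ⌊514/6.819⌋ = ⌊75.38⌋ = 75.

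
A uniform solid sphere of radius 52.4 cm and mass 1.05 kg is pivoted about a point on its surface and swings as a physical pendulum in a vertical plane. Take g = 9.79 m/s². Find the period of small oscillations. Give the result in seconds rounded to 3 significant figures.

1.72 s

I_cm = (2/5)mr² = 0.1153 kg·m². The pivot is at distance d = 0.524 m from the centre of mass.
By the parallel-axis theorem, I = I_cm + md² = 0.1153 + 0.2883 = 0.4036 kg·m².
T = 2π√(I/(mgd)) = 2π√(0.4036/(1.05 × 9.79 × 0.524)) = 1.72 s.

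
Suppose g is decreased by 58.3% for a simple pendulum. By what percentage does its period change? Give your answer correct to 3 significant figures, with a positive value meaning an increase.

54.9%

T ∝ 1/√g, so T'/T = 1/√(0.4170) = 1.549.
Percentage change in T = (1.549 − 1) × 100% = 54.9%.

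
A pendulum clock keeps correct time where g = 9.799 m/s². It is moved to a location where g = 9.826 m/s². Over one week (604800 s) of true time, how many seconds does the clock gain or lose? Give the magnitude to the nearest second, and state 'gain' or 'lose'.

gain 833 s

The clock's period scales as T ∝ 1/√g, so T'/T = √(9.799/9.826) = 0.998625.
In 604800 s of true time the clock registers 604800/0.998625 = 605632.7 s, so it gains 833 s.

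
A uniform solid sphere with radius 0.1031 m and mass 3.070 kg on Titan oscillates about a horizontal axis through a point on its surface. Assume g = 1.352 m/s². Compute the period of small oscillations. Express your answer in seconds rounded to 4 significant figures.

2.053 s

I_cm = (2/5)mr² = 0.013053 kg·m². The pivot is at distance d = 0.1031 m from the centre of mass.
By the parallel-axis theorem, I = I_cm + md² = 0.013053 + 0.032633 = 0.045686 kg·m².
T = 2π√(I/(mgd)) = 2π√(0.045686/(3.070 × 1.352 × 0.1031)) = 2.053 s.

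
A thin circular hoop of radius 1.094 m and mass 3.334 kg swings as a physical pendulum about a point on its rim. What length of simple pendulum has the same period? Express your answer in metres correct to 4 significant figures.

2.188 m

The equivalent simple-pendulum length is L_eq = I/(md), where I is about the pivot and d = 1.0940 m.
I_cm = mR² = 3.9903 kg·m², so I = I_cm + md² = 3.9903 + 3.9903 = 7.9805 kg·m².
L_eq = 7.9805/(3.334 × 1.0940) = 2.188 m.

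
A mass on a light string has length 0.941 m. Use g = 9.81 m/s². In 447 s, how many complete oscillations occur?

T = 2π√(L/g) = 2π√(0.941/9.81) = 1.946 s.
Number of complete oscillations = ⌊447/1.946⌋ = ⌊229.7⌋ = 229.

229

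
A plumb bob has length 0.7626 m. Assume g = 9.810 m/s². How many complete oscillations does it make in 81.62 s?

T = 2π√(L/g) = 2π√(0.7626/9.810) = 1.7518 s.
Number of complete oscillations = ⌊81.62/1.7518⌋ = ⌊46.591⌋ = 46.

46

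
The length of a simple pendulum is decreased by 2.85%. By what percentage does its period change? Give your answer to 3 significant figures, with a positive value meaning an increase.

T ∝ √L, so T'/T = √(0.9715) = 0.9856.
Percentage change in T = (0.9856 − 1) × 100% = -1.44%.

-1.44%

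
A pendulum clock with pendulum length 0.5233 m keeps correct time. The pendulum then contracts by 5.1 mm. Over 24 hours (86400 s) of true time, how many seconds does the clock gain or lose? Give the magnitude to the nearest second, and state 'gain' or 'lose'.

T ∝ √L, so T'/T = √(0.51820/0.5233) = 0.995115.
In 86400 s of true time the clock registers 86400/0.995115 = 86824.1 s, so it gains 424 s.

gain 424 s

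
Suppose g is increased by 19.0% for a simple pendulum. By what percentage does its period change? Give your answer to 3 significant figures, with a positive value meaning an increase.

-8.33%

T ∝ 1/√g, so T'/T = 1/√(1.190) = 0.9167.
Percentage change in T = (0.9167 − 1) × 100% = -8.33%.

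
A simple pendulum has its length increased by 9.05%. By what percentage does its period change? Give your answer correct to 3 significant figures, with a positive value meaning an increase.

T ∝ √L, so T'/T = √(1.091) = 1.044.
Percentage change in T = (1.044 − 1) × 100% = 4.43%.

4.43%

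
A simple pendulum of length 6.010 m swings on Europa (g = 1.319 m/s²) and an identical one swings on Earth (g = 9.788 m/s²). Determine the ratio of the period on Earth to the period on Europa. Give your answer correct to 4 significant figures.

T ∝ 1/√g, so T₂/T₁ = √(g₁/g₂) = √(1.319/9.788) = 0.3671.

0.3671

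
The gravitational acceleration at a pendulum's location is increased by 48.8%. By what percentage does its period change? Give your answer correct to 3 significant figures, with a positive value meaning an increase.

-18.0%

T ∝ 1/√g, so T'/T = 1/√(1.488) = 0.8198.
Percentage change in T = (0.8198 − 1) × 100% = -18.0%.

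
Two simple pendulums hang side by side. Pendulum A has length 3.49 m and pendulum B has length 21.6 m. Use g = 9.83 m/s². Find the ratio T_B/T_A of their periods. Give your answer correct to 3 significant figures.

T ∝ √L, so T_B/T_A = √(L_B/L_A) = √(21.6/3.49) = 2.49.

2.49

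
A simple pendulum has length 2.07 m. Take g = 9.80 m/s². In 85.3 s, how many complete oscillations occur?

29

T = 2π√(L/g) = 2π√(2.07/9.80) = 2.888 s.
Number of complete oscillations = ⌊85.3/2.888⌋ = ⌊29.54⌋ = 29.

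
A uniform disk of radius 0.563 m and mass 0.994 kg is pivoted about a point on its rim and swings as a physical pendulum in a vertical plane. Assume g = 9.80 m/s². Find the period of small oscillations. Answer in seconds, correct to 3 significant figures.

1.84 s

I_cm = ½mr² = 0.1575 kg·m². The pivot is at distance d = 0.563 m from the centre of mass.
By the parallel-axis theorem, I = I_cm + md² = 0.1575 + 0.3151 = 0.4726 kg·m².
T = 2π√(I/(mgd)) = 2π√(0.4726/(0.994 × 9.80 × 0.563)) = 1.84 s.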